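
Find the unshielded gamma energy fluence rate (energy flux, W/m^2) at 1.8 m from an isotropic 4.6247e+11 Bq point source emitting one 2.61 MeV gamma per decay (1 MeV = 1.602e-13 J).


psi = A * E * 1.602e-13 / (4*pi*r^2)
psi = 4.6247e+11 * 2.61 * 1.602e-13 / (4*pi*1.8^2)
psi = 0.0047493 W/m^2

0.0047493


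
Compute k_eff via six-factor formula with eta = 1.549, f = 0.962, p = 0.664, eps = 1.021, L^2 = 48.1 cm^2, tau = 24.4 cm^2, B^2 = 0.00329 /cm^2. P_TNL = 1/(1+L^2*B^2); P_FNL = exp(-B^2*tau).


k_inf = eta*f*p*eps = 1.549*0.962*0.664*1.021 = 1.010230
P_TNL = 1/(1 + L^2*B^2) = 1/(1 + 48.1*0.00329) = 0.8633722
P_FNL = exp(-B^2*tau) = exp(-0.00329*24.4) = 0.9228616
k_eff = k_inf * P_TNL * P_FNL = 1.010230 * 0.8633722 * 0.9228616
k_eff = 0.80492

0.80492


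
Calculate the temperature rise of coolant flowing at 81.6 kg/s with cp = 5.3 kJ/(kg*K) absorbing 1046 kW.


dT = Q / (m_dot * cp)
dT = 1046 / (81.6 * 5.3)
dT = 2.4186 C

2.4186


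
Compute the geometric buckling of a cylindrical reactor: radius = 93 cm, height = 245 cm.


B^2 = (2.405/R)^2 + (pi/H)^2
B^2 = (2.405/93)^2 + (pi/245)^2
B^2 = 8.3318e-04 /cm^2

8.3318e-04


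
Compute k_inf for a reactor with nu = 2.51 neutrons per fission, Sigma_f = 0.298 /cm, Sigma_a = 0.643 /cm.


k_inf = nu * Sigma_f / Sigma_a
k_inf = 2.51 * 0.298 / 0.643
k_inf = 1.1633

1.1633


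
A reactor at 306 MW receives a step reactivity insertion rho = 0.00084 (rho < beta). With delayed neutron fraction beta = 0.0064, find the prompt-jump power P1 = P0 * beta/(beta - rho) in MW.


P1/P0 = beta / (beta - rho)
P1/P0 = 0.0064 / (0.0064 - 0.00084) = 1.151079
P1 = 306 * 1.151079 = 352.23 MW

352.23


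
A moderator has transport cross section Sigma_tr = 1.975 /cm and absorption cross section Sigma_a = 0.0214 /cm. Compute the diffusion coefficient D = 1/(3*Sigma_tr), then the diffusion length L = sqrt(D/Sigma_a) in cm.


D = 1 / (3 * Sigma_tr) = 1 / (3 * 1.975) = 0.1687764 cm
L = sqrt(D / Sigma_a)
L = sqrt(0.1687764 / 0.0214)
L = 2.8083 cm

2.8083


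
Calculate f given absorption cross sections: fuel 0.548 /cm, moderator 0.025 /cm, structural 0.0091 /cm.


f = Sigma_a_fuel / (Sigma_a_fuel + Sigma_a_mod + Sigma_a_other)
f = 0.548 / (0.548 + 0.025 + 0.0091)
f = 0.94142

0.94142


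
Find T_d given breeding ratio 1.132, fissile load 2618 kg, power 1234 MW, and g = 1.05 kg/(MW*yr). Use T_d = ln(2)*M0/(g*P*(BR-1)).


Breeding gain G = BR - 1 = 1.132 - 1 = 0.132
Fissile production rate = g * P * G = 1.05 * 1234 * 0.132 = 171.0324 kg/yr
T_d = ln(2) * M0 / (g * P * G)
T_d = ln(2) * 2618 / 171.0324 = 10.610 yr

10.610


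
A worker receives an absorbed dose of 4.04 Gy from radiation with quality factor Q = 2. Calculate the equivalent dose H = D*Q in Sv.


H = D * Q
H = 4.04 * 2
H = 8.0800 Sv

8.0800


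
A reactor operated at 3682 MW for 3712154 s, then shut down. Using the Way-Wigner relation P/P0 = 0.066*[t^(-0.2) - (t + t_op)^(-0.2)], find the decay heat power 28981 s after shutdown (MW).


P/P0 = 0.066 * [t^(-0.2) - (t + t_op)^(-0.2)]
P/P0 = 0.066 * [28981^(-0.2) - (28981 + 3712154)^(-0.2)]
P/P0 = 0.066 * [0.1281083 - 0.04846178] = 0.005256670
P = 3682 * 0.005256670 = 19.355 MW

19.355


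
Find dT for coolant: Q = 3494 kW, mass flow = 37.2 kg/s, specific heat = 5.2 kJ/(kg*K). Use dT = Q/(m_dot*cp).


dT = Q / (m_dot * cp)
dT = 3494 / (37.2 * 5.2)
dT = 18.062 C

18.062


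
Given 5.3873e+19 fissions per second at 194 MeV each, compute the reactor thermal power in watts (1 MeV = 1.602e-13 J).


P = fission_rate * E_MeV * 1.602e-13
P = 5.3873e+19 * 194 * 1.602e-13
P = 1.6743e+09 W

1.6743e+09


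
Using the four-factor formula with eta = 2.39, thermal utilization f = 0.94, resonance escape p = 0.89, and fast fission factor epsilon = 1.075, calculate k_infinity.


k_inf = eta * f * p * epsilon
k_inf = 2.39 * 0.94 * 0.89 * 1.075
k_inf = 2.1494

2.1494


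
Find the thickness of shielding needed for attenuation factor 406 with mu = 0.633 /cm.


x = ln(factor) / mu
x = ln(406) / 0.633
x = 9.4887 cm

9.4887


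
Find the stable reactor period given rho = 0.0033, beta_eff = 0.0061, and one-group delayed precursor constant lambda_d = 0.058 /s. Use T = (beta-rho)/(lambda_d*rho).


T = (beta - rho) / (lambda_d * rho)
T = (0.0061 - 0.0033) / (0.058 * 0.0033)
T = 14.629 s

14.629


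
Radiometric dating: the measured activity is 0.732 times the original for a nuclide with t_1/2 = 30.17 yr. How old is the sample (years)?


lambda = ln(2) / t_half = ln(2) / 30.17 = 0.02297472 /yr
t = -ln(A/A0) / lambda
t = -ln(0.732) / 0.02297472
t = 13.579 yr

13.579


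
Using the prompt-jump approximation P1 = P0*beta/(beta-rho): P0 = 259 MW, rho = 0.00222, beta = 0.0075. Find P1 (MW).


P1/P0 = beta / (beta - rho)
P1/P0 = 0.0075 / (0.0075 - 0.00222) = 1.420455
P1 = 259 * 1.420455 = 367.90 MW

367.90


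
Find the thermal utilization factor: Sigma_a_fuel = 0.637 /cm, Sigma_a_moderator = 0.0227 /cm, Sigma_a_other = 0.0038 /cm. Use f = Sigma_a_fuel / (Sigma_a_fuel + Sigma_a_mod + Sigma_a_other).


f = Sigma_a_fuel / (Sigma_a_fuel + Sigma_a_mod + Sigma_a_other)
f = 0.637 / (0.637 + 0.0227 + 0.0038)
f = 0.96006

0.96006


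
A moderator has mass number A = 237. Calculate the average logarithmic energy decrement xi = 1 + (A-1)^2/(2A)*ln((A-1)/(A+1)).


xi = 1 + (A-1)^2/(2A) * ln((A-1)/(A+1))
xi = 1 + (237-1)^2/(2*237) * ln((237-1)/(237 +1))
xi = 0.0084151

0.0084151


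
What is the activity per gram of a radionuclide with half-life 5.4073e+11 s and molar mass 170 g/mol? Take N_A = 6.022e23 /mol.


lambda = ln(2) / t_half = ln(2) / 5.4073e+11 = 1.281873e-12 /s
SA = lambda * N_A / M
SA = 1.281873e-12 * 6.022e23 / 170
SA = 4.5408e+09 Bq/g

4.5408e+09


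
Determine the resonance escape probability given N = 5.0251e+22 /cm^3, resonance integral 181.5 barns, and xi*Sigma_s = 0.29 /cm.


p = exp(-N * I * 1e-24 / (xi*Sigma_s))
p = exp(-5.0251e+22 * 181.5 * 1e-24 / 0.29)
p = 2.1946e-14

2.1946e-14


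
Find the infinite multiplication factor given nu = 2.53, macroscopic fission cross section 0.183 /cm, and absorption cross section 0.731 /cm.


k_inf = nu * Sigma_f / Sigma_a
k_inf = 2.53 * 0.183 / 0.731
k_inf = 0.63337

0.63337


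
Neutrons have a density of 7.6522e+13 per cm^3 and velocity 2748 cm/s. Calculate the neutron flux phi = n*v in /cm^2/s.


phi = n * v
phi = 7.6522e+13 * 2748
phi = 2.1028e+17 /cm^2/s

2.1028e+17


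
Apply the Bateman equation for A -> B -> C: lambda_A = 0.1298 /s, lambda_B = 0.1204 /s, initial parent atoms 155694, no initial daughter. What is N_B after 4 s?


N_B(t) = lambda_A * N_A0 / (lambda_B - lambda_A) * [exp(-lambda_A*t) - exp(-lambda_B*t)]
exp(-0.1298*4) = 0.5949964; exp(-0.1204*4) = 0.6177941
N_B = 0.1298 * 155694 / (0.1204 - 0.1298) * (0.5949964 - 0.6177941)
N_B = 49013

49013


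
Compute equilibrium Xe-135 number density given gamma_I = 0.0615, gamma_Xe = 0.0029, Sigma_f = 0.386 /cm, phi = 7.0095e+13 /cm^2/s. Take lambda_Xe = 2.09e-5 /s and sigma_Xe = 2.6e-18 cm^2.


Xe_eq = (gamma_I + gamma_Xe) * Sigma_f * phi / (lambda_Xe + sigma_Xe * phi)
Numerator = (0.0615 + 0.0029) * 0.386 * 7.0095e+13 = 1.742450e+12
Denominator = 2.09e-5 + 2.6e-18 * 7.0095e+13 = 2.031470e-04
Xe_eq = 1.742450e+12 / 2.031470e-04 = 8.5773e+15 /cm^3

8.5773e+15


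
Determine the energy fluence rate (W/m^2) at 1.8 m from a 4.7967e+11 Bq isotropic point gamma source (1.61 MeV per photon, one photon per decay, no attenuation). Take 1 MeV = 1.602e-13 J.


psi = A * E * 1.602e-13 / (4*pi*r^2)
psi = 4.7967e+11 * 1.61 * 1.602e-13 / (4*pi*1.8^2)
psi = 0.0030386 W/m^2

0.0030386


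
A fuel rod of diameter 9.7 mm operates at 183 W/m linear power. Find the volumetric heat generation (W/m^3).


r = D / 2 / 1000 = 9.7 / 2 / 1000 = 0.00485 m
q''' = q' / (pi * r^2)
q''' = 183 / (pi * 0.00485^2)
q''' = 2.4764e+06 W/m^3

2.4764e+06


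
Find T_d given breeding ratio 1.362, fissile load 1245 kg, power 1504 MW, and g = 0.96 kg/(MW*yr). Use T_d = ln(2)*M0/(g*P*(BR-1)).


Breeding gain G = BR - 1 = 1.362 - 1 = 0.362
Fissile production rate = g * P * G = 0.96 * 1504 * 0.362 = 522.67008 kg/yr
T_d = ln(2) * M0 / (g * P * G)
T_d = ln(2) * 1245 / 522.67008 = 1.6511 yr

1.6511


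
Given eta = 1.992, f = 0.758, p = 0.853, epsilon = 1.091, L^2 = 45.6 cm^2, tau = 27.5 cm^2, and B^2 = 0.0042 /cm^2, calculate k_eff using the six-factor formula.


k_inf = eta*f*p*eps = 1.992*0.758*0.853*1.091 = 1.405181
P_TNL = 1/(1 + L^2*B^2) = 1/(1 + 45.6*0.0042) = 0.8392641
P_FNL = exp(-B^2*tau) = exp(-0.0042*27.5) = 0.8909206
k_eff = k_inf * P_TNL * P_FNL = 1.405181 * 0.8392641 * 0.8909206
k_eff = 1.0507

1.0507


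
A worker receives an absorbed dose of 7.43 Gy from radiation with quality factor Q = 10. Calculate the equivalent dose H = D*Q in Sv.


H = D * Q
H = 7.43 * 10
H = 74.300 Sv

74.300


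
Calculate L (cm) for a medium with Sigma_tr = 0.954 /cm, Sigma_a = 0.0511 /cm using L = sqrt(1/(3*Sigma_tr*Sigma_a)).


D = 1 / (3 * Sigma_tr) = 1 / (3 * 0.954) = 0.3494060 cm
L = sqrt(D / Sigma_a)
L = sqrt(0.3494060 / 0.0511)
L = 2.6149 cm

2.6149


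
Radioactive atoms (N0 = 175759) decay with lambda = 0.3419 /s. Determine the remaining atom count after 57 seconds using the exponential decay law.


N = N0 * exp(-lambda * t)
N = 175759 * exp(-0.3419 * 57)
N = 6.0431e-04

6.0431e-04


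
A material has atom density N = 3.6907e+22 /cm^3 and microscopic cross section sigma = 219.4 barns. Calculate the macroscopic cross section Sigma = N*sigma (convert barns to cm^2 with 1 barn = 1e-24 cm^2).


Sigma = N * sigma_barns * 1e-24
Sigma = 3.6907e+22 * 219.4 * 1e-24
Sigma = 8.0974 /cm

8.0974


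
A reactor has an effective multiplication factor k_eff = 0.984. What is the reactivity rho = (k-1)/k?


rho = (k_eff - 1) / k_eff
rho = (0.984 - 1) / 0.984
rho = -0.016260

-0.016260


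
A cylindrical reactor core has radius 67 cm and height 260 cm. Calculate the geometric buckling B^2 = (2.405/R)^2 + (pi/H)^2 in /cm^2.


B^2 = (2.405/R)^2 + (pi/H)^2
B^2 = (2.405/67)^2 + (pi/260)^2
B^2 = 0.0014345 /cm^2

0.0014345


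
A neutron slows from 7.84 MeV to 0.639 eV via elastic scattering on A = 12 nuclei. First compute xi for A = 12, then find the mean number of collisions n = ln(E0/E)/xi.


xi = 1 + (A-1)^2/(2A)*ln((A-1)/(A+1)) = 0.1577690 (for A = 12)
n = ln(E0/E) / xi
n = ln(7.84e6 / 0.639) / 0.1577690
n = ln(1.226917e+07) / 0.1577690 = 103.46

103.46


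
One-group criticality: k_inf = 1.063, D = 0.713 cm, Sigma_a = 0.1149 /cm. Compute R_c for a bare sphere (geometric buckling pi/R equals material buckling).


L^2 = D / Sigma_a = 0.713 / 0.1149 = 6.205396 cm^2
B_m^2 = (k_inf - 1) / L^2 = (1.063 - 1) / 6.205396 = 0.01015245 /cm^2
For a bare sphere: B_g = pi/R, so R_c = pi / sqrt(B_m^2)
R_c = pi / sqrt(0.01015245) = 31.179 cm

31.179


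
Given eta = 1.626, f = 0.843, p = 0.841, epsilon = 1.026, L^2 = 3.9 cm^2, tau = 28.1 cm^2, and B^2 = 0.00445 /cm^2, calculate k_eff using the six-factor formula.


k_inf = eta*f*p*eps = 1.626*0.843*0.841*1.026 = 1.182746
P_TNL = 1/(1 + L^2*B^2) = 1/(1 + 3.9*0.00445) = 0.9829411
P_FNL = exp(-B^2*tau) = exp(-0.00445*28.1) = 0.8824572
k_eff = k_inf * P_TNL * P_FNL = 1.182746 * 0.9829411 * 0.8824572
k_eff = 1.0259

1.0259


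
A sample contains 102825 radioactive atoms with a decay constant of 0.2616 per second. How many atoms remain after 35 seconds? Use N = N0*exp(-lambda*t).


N = N0 * exp(-lambda * t)
N = 102825 * exp(-0.2616 * 35)
N = 10.857

10.857


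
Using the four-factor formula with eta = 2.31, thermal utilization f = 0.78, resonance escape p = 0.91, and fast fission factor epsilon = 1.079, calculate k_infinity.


k_inf = eta * f * p * epsilon
k_inf = 2.31 * 0.78 * 0.91 * 1.079
k_inf = 1.7692

1.7692


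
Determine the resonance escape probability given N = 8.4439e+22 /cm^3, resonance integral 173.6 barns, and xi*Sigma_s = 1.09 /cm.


p = exp(-N * I * 1e-24 / (xi*Sigma_s))
p = exp(-8.4439e+22 * 173.6 * 1e-24 / 1.09)
p = 1.4438e-06

1.4438e-06


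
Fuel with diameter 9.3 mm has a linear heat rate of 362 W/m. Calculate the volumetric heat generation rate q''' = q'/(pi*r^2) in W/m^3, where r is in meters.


r = D / 2 / 1000 = 9.3 / 2 / 1000 = 0.00465 m
q''' = q' / (pi * r^2)
q''' = 362 / (pi * 0.00465^2)
q''' = 5.3291e+06 W/m^3

5.3291e+06


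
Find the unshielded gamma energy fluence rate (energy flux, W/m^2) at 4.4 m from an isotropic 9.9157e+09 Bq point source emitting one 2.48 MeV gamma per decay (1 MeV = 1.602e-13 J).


psi = A * E * 1.602e-13 / (4*pi*r^2)
psi = 9.9157e+09 * 2.48 * 1.602e-13 / (4*pi*4.4^2)
psi = 1.6193e-05 W/m^2

1.6193e-05


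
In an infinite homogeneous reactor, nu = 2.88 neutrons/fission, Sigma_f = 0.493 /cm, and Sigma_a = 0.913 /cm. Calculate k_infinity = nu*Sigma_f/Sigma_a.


k_inf = nu * Sigma_f / Sigma_a
k_inf = 2.88 * 0.493 / 0.913
k_inf = 1.5551

1.5551


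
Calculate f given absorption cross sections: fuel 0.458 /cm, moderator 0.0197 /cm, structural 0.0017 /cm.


f = Sigma_a_fuel / (Sigma_a_fuel + Sigma_a_mod + Sigma_a_other)
f = 0.458 / (0.458 + 0.0197 + 0.0017)
f = 0.95536

0.95536


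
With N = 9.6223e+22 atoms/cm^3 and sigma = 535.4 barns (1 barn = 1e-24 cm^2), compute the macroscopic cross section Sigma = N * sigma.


Sigma = N * sigma_barns * 1e-24
Sigma = 9.6223e+22 * 535.4 * 1e-24
Sigma = 51.518 /cm

51.518


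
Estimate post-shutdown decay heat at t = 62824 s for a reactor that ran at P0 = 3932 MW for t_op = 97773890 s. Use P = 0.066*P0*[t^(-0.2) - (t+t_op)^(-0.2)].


P/P0 = 0.066 * [t^(-0.2) - (t + t_op)^(-0.2)]
P/P0 = 0.066 * [62824^(-0.2) - (62824 + 97773890)^(-0.2)]
P/P0 = 0.066 * [0.1097425 - 0.02522898] = 0.005577892
P = 3932 * 0.005577892 = 21.932 MW

21.932


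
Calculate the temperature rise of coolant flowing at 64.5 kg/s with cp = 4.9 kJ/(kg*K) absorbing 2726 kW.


dT = Q / (m_dot * cp)
dT = 2726 / (64.5 * 4.9)
dT = 8.6252 C

8.6252


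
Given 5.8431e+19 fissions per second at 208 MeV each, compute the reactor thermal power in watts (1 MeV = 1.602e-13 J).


P = fission_rate * E_MeV * 1.602e-13
P = 5.8431e+19 * 208 * 1.602e-13
P = 1.9470e+09 W

1.9470e+09


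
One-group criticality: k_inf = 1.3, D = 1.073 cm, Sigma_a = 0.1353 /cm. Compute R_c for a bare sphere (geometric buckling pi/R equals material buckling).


L^2 = D / Sigma_a = 1.073 / 0.1353 = 7.930525 cm^2
B_m^2 = (k_inf - 1) / L^2 = (1.3 - 1) / 7.930525 = 0.03782852 /cm^2
For a bare sphere: B_g = pi/R, so R_c = pi / sqrt(B_m^2)
R_c = pi / sqrt(0.03782852) = 16.153 cm

16.153


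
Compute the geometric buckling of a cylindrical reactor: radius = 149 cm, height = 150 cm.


B^2 = (2.405/R)^2 + (pi/H)^2
B^2 = (2.405/149)^2 + (pi/150)^2
B^2 = 6.9918e-04 /cm^2

6.9918e-04


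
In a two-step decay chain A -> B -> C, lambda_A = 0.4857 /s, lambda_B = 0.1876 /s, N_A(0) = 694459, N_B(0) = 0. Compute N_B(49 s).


N_B(t) = lambda_A * N_A0 / (lambda_B - lambda_A) * [exp(-lambda_A*t) - exp(-lambda_B*t)]
exp(-0.4857*49) = 4.614189e-11; exp(-0.1876*49) = 1.018102e-04
N_B = 0.4857 * 694459 / (0.1876 - 0.4857) * (4.614189e-11 - 1.018102e-04)
N_B = 115.20

115.20


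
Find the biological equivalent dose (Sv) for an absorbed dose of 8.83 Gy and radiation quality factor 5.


H = D * Q
H = 8.83 * 5
H = 44.150 Sv

44.150


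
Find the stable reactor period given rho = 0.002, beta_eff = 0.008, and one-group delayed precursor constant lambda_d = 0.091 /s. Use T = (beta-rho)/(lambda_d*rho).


T = (beta - rho) / (lambda_d * rho)
T = (0.008 - 0.002) / (0.091 * 0.002)
T = 32.967 s

32.967


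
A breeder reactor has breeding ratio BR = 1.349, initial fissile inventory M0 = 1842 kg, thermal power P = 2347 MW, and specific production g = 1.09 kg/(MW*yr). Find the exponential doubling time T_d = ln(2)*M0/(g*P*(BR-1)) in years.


Breeding gain G = BR - 1 = 1.349 - 1 = 0.349
Fissile production rate = g * P * G = 1.09 * 2347 * 0.349 = 892.82227 kg/yr
T_d = ln(2) * M0 / (g * P * G)
T_d = ln(2) * 1842 / 892.82227 = 1.4300 yr

1.4300


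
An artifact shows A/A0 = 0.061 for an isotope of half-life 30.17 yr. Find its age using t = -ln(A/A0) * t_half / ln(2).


lambda = ln(2) / t_half = ln(2) / 30.17 = 0.02297472 /yr
t = -ln(A/A0) / lambda
t = -ln(0.061) / 0.02297472
t = 121.74 yr

121.74


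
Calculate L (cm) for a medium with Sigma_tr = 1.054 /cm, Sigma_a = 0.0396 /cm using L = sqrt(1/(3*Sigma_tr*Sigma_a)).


D = 1 / (3 * Sigma_tr) = 1 / (3 * 1.054) = 0.3162555 cm
L = sqrt(D / Sigma_a)
L = sqrt(0.3162555 / 0.0396)
L = 2.8260 cm

2.8260


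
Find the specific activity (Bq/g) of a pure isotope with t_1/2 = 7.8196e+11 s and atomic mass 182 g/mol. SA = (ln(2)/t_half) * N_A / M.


lambda = ln(2) / t_half = ln(2) / 7.8196e+11 = 8.864228e-13 /s
SA = lambda * N_A / M
SA = 8.864228e-13 * 6.022e23 / 182
SA = 2.9330e+09 Bq/g

2.9330e+09


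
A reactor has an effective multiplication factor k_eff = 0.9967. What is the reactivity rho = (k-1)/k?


rho = (k_eff - 1) / k_eff
rho = (0.9967 - 1) / 0.9967
rho = -0.0033109

-0.0033109


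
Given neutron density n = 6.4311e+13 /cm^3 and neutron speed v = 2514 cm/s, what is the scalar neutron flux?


phi = n * v
phi = 6.4311e+13 * 2514
phi = 1.6168e+17 /cm^2/s

1.6168e+17


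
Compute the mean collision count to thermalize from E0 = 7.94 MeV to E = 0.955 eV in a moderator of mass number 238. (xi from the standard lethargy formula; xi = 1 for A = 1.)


xi = 1 + (A-1)^2/(2A)*ln((A-1)/(A+1)) = 0.008379872 (for A = 238)
n = ln(E0/E) / xi
n = ln(7.94e6 / 0.955) / 0.008379872
n = ln(8.314136e+06) / 0.008379872 = 1901.4

1901.4


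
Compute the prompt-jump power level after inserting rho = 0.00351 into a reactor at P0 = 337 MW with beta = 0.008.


P1/P0 = beta / (beta - rho)
P1/P0 = 0.008 / (0.008 - 0.00351) = 1.781737
P1 = 337 * 1.781737 = 600.45 MW

600.45


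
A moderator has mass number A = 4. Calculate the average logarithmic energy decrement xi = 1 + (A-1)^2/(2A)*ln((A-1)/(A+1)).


xi = 1 + (A-1)^2/(2A) * ln((A-1)/(A+1))
xi = 1 + (4-1)^2/(2*4) * ln((4-1)/(4 +1))
xi = 0.42532

0.42532


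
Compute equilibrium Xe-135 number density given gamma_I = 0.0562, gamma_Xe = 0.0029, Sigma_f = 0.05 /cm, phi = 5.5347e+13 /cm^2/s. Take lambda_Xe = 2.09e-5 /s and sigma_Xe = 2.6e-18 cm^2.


Xe_eq = (gamma_I + gamma_Xe) * Sigma_f * phi / (lambda_Xe + sigma_Xe * phi)
Numerator = (0.0562 + 0.0029) * 0.05 * 5.5347e+13 = 1.635504e+11
Denominator = 2.09e-5 + 2.6e-18 * 5.5347e+13 = 1.648022e-04
Xe_eq = 1.635504e+11 / 1.648022e-04 = 9.9240e+14 /cm^3

9.9240e+14


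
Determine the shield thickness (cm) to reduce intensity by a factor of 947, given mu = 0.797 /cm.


x = ln(factor) / mu
x = ln(947) / 0.797
x = 8.5989 cm

8.5989


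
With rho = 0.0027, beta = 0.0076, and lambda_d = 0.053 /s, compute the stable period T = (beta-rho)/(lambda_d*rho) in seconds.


T = (beta - rho) / (lambda_d * rho)
T = (0.0076 - 0.0027) / (0.053 * 0.0027)
T = 34.242 s

34.242


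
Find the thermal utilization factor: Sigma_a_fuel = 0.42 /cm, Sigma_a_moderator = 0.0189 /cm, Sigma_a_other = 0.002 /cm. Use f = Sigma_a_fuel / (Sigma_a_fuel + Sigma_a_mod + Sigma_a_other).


f = Sigma_a_fuel / (Sigma_a_fuel + Sigma_a_mod + Sigma_a_other)
f = 0.42 / (0.42 + 0.0189 + 0.002)
f = 0.95260

0.95260


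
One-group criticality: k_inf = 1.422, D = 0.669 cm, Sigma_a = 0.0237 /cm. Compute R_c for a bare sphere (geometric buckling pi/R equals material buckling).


L^2 = D / Sigma_a = 0.669 / 0.0237 = 28.22785 cm^2
B_m^2 = (k_inf - 1) / L^2 = (1.422 - 1) / 28.22785 = 0.01494977 /cm^2
For a bare sphere: B_g = pi/R, so R_c = pi / sqrt(B_m^2)
R_c = pi / sqrt(0.01494977) = 25.694 cm

25.694


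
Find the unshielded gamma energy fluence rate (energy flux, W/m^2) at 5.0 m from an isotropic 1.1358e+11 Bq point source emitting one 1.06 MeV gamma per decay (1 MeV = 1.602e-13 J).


psi = A * E * 1.602e-13 / (4*pi*r^2)
psi = 1.1358e+11 * 1.06 * 1.602e-13 / (4*pi*5.0^2)
psi = 6.1393e-05 W/m^2

6.1393e-05


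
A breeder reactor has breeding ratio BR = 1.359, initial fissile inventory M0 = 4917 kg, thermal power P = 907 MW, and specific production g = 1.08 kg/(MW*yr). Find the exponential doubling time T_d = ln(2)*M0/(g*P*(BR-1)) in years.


Breeding gain G = BR - 1 = 1.359 - 1 = 0.359
Fissile production rate = g * P * G = 1.08 * 907 * 0.359 = 351.66204 kg/yr
T_d = ln(2) * M0 / (g * P * G)
T_d = ln(2) * 4917 / 351.66204 = 9.6917 yr

9.6917


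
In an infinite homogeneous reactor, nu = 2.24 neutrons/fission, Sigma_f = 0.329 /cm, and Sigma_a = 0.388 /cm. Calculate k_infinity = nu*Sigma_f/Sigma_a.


k_inf = nu * Sigma_f / Sigma_a
k_inf = 2.24 * 0.329 / 0.388
k_inf = 1.8994

1.8994


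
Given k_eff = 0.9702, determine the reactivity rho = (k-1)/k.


rho = (k_eff - 1) / k_eff
rho = (0.9702 - 1) / 0.9702
rho = -0.030715

-0.030715


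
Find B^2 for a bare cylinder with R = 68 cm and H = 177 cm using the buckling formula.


B^2 = (2.405/R)^2 + (pi/H)^2
B^2 = (2.405/68)^2 + (pi/177)^2
B^2 = 0.0015659 /cm^2

0.0015659


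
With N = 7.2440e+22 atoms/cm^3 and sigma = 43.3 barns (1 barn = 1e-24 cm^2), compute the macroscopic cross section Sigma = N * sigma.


Sigma = N * sigma_barns * 1e-24
Sigma = 7.2440e+22 * 43.3 * 1e-24
Sigma = 3.1367 /cm

3.1367


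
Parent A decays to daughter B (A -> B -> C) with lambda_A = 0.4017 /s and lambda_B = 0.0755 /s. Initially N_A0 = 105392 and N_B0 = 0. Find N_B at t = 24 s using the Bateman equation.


N_B(t) = lambda_A * N_A0 / (lambda_B - lambda_A) * [exp(-lambda_A*t) - exp(-lambda_B*t)]
exp(-0.4017*24) = 6.502102e-05; exp(-0.0755*24) = 0.1633272
N_B = 0.4017 * 105392 / (0.0755 - 0.4017) * (6.502102e-05 - 0.1633272)
N_B = 21189

21189


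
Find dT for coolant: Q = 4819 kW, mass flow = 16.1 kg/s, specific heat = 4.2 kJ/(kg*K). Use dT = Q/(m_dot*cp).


dT = Q / (m_dot * cp)
dT = 4819 / (16.1 * 4.2)
dT = 71.266 C

71.266


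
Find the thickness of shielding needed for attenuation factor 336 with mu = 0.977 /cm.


x = ln(factor) / mu
x = ln(336) / 0.977
x = 5.9541 cm

5.9541


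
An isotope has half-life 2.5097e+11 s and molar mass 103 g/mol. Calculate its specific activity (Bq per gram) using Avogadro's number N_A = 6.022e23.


lambda = ln(2) / t_half = ln(2) / 2.5097e+11 = 2.761873e-12 /s
SA = lambda * N_A / M
SA = 2.761873e-12 * 6.022e23 / 103
SA = 1.6148e+10 Bq/g

1.6148e+10


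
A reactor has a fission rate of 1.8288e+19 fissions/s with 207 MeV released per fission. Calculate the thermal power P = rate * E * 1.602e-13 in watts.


P = fission_rate * E_MeV * 1.602e-13
P = 1.8288e+19 * 207 * 1.602e-13
P = 6.0646e+08 W

6.0646e+08


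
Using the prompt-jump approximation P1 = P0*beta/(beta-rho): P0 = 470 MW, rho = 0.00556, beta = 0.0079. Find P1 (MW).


P1/P0 = beta / (beta - rho)
P1/P0 = 0.0079 / (0.0079 - 0.00556) = 3.376068
P1 = 470 * 3.376068 = 1586.8 MW

1586.8


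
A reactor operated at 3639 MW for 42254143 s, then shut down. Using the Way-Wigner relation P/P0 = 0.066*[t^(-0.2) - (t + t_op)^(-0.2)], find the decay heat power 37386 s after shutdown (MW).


P/P0 = 0.066 * [t^(-0.2) - (t + t_op)^(-0.2)]
P/P0 = 0.066 * [37386^(-0.2) - (37386 + 42254143)^(-0.2)]
P/P0 = 0.066 * [0.1217470 - 0.02983660] = 0.006066086
P = 3639 * 0.006066086 = 22.074 MW

22.074


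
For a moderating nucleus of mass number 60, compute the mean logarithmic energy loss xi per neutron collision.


xi = 1 + (A-1)^2/(2A) * ln((A-1)/(A+1))
xi = 1 + (60-1)^2/(2*60) * ln((60-1)/(60 +1))
xi = 0.032966

0.032966


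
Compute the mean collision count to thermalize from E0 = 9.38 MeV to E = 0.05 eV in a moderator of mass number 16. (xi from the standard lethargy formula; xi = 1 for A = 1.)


xi = 1 + (A-1)^2/(2A)*ln((A-1)/(A+1)) = 0.1199467 (for A = 16)
n = ln(E0/E) / xi
n = ln(9.38e6 / 0.05) / 0.1199467
n = ln(1.876000e+08) / 0.1199467 = 158.82

158.82


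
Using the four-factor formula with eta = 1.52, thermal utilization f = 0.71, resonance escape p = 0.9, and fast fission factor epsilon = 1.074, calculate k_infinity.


k_inf = eta * f * p * epsilon
k_inf = 1.52 * 0.71 * 0.9 * 1.074
k_inf = 1.0432

1.0432


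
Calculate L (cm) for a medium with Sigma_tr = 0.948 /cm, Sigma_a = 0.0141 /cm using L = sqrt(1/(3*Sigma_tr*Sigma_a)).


D = 1 / (3 * Sigma_tr) = 1 / (3 * 0.948) = 0.3516174 cm
L = sqrt(D / Sigma_a)
L = sqrt(0.3516174 / 0.0141)
L = 4.9937 cm

4.9937


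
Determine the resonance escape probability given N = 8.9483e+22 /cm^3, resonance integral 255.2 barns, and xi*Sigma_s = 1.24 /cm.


p = exp(-N * I * 1e-24 / (xi*Sigma_s))
p = exp(-8.9483e+22 * 255.2 * 1e-24 / 1.24)
p = 1.0045e-08

1.0045e-08


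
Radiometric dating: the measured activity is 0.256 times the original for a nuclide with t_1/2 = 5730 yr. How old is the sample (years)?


lambda = ln(2) / t_half = ln(2) / 5730 = 1.209681e-04 /yr
t = -ln(A/A0) / lambda
t = -ln(0.256) / 1.209681e-04
t = 11264 yr

11264


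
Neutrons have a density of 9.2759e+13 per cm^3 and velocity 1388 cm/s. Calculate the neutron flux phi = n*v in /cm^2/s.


phi = n * v
phi = 9.2759e+13 * 1388
phi = 1.2875e+17 /cm^2/s

1.2875e+17


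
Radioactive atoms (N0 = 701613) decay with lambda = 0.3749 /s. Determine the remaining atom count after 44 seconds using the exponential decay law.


N = N0 * exp(-lambda * t)
N = 701613 * exp(-0.3749 * 44)
N = 0.048100

0.048100


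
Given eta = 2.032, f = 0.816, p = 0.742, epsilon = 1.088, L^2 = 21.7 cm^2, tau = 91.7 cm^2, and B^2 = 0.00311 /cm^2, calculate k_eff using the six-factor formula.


k_inf = eta*f*p*eps = 2.032*0.816*0.742*1.088 = 1.338587
P_TNL = 1/(1 + L^2*B^2) = 1/(1 + 21.7*0.00311) = 0.9367796
P_FNL = exp(-B^2*tau) = exp(-0.00311*91.7) = 0.7518736
k_eff = k_inf * P_TNL * P_FNL = 1.338587 * 0.9367796 * 0.7518736
k_eff = 0.94282

0.94282


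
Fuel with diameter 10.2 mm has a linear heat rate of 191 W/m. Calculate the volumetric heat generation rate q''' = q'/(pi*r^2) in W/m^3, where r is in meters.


r = D / 2 / 1000 = 10.2 / 2 / 1000 = 0.0051 m
q''' = q' / (pi * r^2)
q''' = 191 / (pi * 0.0051^2)
q''' = 2.3375e+06 W/m^3

2.3375e+06


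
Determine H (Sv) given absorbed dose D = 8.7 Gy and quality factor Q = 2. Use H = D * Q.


H = D * Q
H = 8.7 * 2
H = 17.400 Sv

17.400


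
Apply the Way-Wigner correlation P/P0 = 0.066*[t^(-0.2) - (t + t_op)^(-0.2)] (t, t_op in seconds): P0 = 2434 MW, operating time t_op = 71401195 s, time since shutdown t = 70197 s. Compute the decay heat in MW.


P/P0 = 0.066 * [t^(-0.2) - (t + t_op)^(-0.2)]
P/P0 = 0.066 * [70197^(-0.2) - (70197 + 71401195)^(-0.2)]
P/P0 = 0.066 * [0.1073337 - 0.02686418] = 0.005310988
P = 2434 * 0.005310988 = 12.927 MW

12.927


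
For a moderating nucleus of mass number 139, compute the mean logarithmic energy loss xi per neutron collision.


xi = 1 + (A-1)^2/(2A) * ln((A-1)/(A+1))
xi = 1 + (139-1)^2/(2*139) * ln((139-1)/(139 +1))
xi = 0.014320

0.014320


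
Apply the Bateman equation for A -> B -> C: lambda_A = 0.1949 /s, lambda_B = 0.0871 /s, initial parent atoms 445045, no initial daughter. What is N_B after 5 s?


N_B(t) = lambda_A * N_A0 / (lambda_B - lambda_A) * [exp(-lambda_A*t) - exp(-lambda_B*t)]
exp(-0.1949*5) = 0.3773810; exp(-0.0871*5) = 0.6469411
N_B = 0.1949 * 445045 / (0.0871 - 0.1949) * (0.3773810 - 0.6469411)
N_B = 216897

216897


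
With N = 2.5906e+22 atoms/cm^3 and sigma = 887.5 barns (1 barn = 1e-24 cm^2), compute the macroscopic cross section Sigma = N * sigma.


Sigma = N * sigma_barns * 1e-24
Sigma = 2.5906e+22 * 887.5 * 1e-24
Sigma = 22.992 /cm

22.992


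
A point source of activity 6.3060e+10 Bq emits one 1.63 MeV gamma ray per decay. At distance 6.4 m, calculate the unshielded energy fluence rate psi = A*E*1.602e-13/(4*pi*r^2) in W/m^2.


psi = A * E * 1.602e-13 / (4*pi*r^2)
psi = 6.3060e+10 * 1.63 * 1.602e-13 / (4*pi*6.4^2)
psi = 3.1991e-05 W/m^2

3.1991e-05


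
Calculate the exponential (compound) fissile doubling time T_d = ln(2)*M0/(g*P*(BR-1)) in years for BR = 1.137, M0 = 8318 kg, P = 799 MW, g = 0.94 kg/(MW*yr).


Breeding gain G = BR - 1 = 1.137 - 1 = 0.137
Fissile production rate = g * P * G = 0.94 * 799 * 0.137 = 102.89522 kg/yr
T_d = ln(2) * M0 / (g * P * G)
T_d = ln(2) * 8318 / 102.89522 = 56.034 yr

56.034


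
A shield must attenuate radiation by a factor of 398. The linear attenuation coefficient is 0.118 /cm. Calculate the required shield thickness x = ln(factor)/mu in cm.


x = ln(factor) / mu
x = ln(398) / 0.118
x = 50.733 cm

50.733


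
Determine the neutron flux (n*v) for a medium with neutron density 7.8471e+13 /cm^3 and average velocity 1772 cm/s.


phi = n * v
phi = 7.8471e+13 * 1772
phi = 1.3905e+17 /cm^2/s

1.3905e+17


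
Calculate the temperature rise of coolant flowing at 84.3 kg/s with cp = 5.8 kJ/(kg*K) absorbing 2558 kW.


dT = Q / (m_dot * cp)
dT = 2558 / (84.3 * 5.8)
dT = 5.2317 C

5.2317


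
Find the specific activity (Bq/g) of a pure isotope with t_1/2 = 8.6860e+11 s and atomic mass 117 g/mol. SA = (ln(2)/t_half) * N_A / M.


lambda = ln(2) / t_half = ln(2) / 8.6860e+11 = 7.980050e-13 /s
SA = lambda * N_A / M
SA = 7.980050e-13 * 6.022e23 / 117
SA = 4.1073e+09 Bq/g

4.1073e+09


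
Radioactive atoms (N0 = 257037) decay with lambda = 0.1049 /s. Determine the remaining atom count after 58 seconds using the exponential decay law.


N = N0 * exp(-lambda * t)
N = 257037 * exp(-0.1049 * 58)
N = 585.68

585.68


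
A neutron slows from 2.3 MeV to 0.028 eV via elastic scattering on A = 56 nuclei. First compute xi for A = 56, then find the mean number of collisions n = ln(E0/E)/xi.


xi = 1 + (A-1)^2/(2A)*ln((A-1)/(A+1)) = 0.03529286 (for A = 56)
n = ln(E0/E) / xi
n = ln(2.3e6 / 0.028) / 0.03529286
n = ln(8.214286e+07) / 0.03529286 = 516.36

516.36


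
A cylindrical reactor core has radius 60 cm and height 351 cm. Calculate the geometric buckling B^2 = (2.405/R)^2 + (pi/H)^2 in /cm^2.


B^2 = (2.405/R)^2 + (pi/H)^2
B^2 = (2.405/60)^2 + (pi/351)^2
B^2 = 0.0016868 /cm^2

0.0016868


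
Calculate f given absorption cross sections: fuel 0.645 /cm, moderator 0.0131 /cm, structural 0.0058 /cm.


f = Sigma_a_fuel / (Sigma_a_fuel + Sigma_a_mod + Sigma_a_other)
f = 0.645 / (0.645 + 0.0131 + 0.0058)
f = 0.97153

0.97153


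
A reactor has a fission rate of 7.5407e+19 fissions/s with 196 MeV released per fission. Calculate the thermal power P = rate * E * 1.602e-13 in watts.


P = fission_rate * E_MeV * 1.602e-13
P = 7.5407e+19 * 196 * 1.602e-13
P = 2.3677e+09 W

2.3677e+09


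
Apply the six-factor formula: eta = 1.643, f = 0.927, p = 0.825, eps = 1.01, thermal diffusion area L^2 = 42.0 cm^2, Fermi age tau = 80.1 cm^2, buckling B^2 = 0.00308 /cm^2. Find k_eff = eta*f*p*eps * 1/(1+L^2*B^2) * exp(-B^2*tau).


k_inf = eta*f*p*eps = 1.643*0.927*0.825*1.01 = 1.269091
P_TNL = 1/(1 + L^2*B^2) = 1/(1 + 42.0*0.00308) = 0.8854573
P_FNL = exp(-B^2*tau) = exp(-0.00308*80.1) = 0.7813688
k_eff = k_inf * P_TNL * P_FNL = 1.269091 * 0.8854573 * 0.7813688
k_eff = 0.87804

0.87804


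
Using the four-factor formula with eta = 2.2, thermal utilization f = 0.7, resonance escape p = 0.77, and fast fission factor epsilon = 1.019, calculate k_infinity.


k_inf = eta * f * p * epsilon
k_inf = 2.2 * 0.7 * 0.77 * 1.019
k_inf = 1.2083

1.2083


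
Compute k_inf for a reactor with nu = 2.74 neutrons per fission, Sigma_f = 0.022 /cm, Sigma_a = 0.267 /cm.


k_inf = nu * Sigma_f / Sigma_a
k_inf = 2.74 * 0.022 / 0.267
k_inf = 0.22577

0.22577


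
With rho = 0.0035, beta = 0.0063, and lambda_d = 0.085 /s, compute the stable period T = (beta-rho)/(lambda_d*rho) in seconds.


T = (beta - rho) / (lambda_d * rho)
T = (0.0063 - 0.0035) / (0.085 * 0.0035)
T = 9.4118 s

9.4118


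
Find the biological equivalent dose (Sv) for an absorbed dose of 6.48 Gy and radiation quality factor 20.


H = D * Q
H = 6.48 * 20
H = 129.60 Sv

129.60


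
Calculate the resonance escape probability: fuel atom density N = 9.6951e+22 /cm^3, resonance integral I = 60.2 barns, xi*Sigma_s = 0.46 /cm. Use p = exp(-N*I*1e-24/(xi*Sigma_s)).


p = exp(-N * I * 1e-24 / (xi*Sigma_s))
p = exp(-9.6951e+22 * 60.2 * 1e-24 / 0.46)
p = 3.0882e-06

3.0882e-06


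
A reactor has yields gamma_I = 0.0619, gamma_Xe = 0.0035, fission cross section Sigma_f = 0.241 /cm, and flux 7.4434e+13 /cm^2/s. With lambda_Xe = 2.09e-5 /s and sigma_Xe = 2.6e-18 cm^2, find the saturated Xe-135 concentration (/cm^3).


Xe_eq = (gamma_I + gamma_Xe) * Sigma_f * phi / (lambda_Xe + sigma_Xe * phi)
Numerator = (0.0619 + 0.0035) * 0.241 * 7.4434e+13 = 1.173184e+12
Denominator = 2.09e-5 + 2.6e-18 * 7.4434e+13 = 2.144284e-04
Xe_eq = 1.173184e+12 / 2.144284e-04 = 5.4712e+15 /cm^3

5.4712e+15


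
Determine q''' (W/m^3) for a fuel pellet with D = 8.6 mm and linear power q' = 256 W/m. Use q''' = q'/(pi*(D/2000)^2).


r = D / 2 / 1000 = 8.6 / 2 / 1000 = 0.0043 m
q''' = q' / (pi * r^2)
q''' = 256 / (pi * 0.0043^2)
q''' = 4.4071e+06 W/m^3

4.4071e+06


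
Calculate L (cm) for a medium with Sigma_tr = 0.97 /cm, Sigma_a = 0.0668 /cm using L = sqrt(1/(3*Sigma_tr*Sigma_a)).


D = 1 / (3 * Sigma_tr) = 1 / (3 * 0.97) = 0.3436426 cm
L = sqrt(D / Sigma_a)
L = sqrt(0.3436426 / 0.0668)
L = 2.2681 cm

2.2681


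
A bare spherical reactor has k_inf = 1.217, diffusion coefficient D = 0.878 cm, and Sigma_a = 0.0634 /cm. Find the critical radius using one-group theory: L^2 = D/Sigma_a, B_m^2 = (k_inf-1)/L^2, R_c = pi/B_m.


L^2 = D / Sigma_a = 0.878 / 0.0634 = 13.84858 cm^2
B_m^2 = (k_inf - 1) / L^2 = (1.217 - 1) / 13.84858 = 0.01566948 /cm^2
For a bare sphere: B_g = pi/R, so R_c = pi / sqrt(B_m^2)
R_c = pi / sqrt(0.01566948) = 25.097 cm

25.097


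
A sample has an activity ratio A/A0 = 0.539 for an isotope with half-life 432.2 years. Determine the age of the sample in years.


lambda = ln(2) / t_half = ln(2) / 432.2 = 0.001603765 /yr
t = -ln(A/A0) / lambda
t = -ln(0.539) / 0.001603765
t = 385.37 yr

385.37


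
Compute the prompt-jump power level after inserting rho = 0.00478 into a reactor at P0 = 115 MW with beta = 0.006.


P1/P0 = beta / (beta - rho)
P1/P0 = 0.006 / (0.006 - 0.00478) = 4.918033
P1 = 115 * 4.918033 = 565.57 MW

565.57


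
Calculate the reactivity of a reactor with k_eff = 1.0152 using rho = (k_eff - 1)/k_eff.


rho = (k_eff - 1) / k_eff
rho = (1.0152 - 1) / 1.0152
rho = 0.014972

0.014972


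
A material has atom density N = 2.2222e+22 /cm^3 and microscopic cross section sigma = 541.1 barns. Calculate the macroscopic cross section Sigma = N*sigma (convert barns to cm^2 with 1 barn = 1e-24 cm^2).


Sigma = N * sigma_barns * 1e-24
Sigma = 2.2222e+22 * 541.1 * 1e-24
Sigma = 12.024 /cm

12.024


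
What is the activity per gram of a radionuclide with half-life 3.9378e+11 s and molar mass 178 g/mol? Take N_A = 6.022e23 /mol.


lambda = ln(2) / t_half = ln(2) / 3.9378e+11 = 1.760240e-12 /s
SA = lambda * N_A / M
SA = 1.760240e-12 * 6.022e23 / 178
SA = 5.9551e+09 Bq/g

5.9551e+09


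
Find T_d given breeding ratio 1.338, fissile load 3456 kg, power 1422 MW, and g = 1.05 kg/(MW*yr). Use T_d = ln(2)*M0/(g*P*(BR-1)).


Breeding gain G = BR - 1 = 1.338 - 1 = 0.338
Fissile production rate = g * P * G = 1.05 * 1422 * 0.338 = 504.6678 kg/yr
T_d = ln(2) * M0 / (g * P * G)
T_d = ln(2) * 3456 / 504.6678 = 4.7467 yr

4.7467


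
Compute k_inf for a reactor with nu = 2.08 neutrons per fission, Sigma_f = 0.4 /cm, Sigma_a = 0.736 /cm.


k_inf = nu * Sigma_f / Sigma_a
k_inf = 2.08 * 0.4 / 0.736
k_inf = 1.1304

1.1304


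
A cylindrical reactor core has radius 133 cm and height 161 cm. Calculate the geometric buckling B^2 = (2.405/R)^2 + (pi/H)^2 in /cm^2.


B^2 = (2.405/R)^2 + (pi/H)^2
B^2 = (2.405/133)^2 + (pi/161)^2
B^2 = 7.0774e-04 /cm^2

7.0774e-04


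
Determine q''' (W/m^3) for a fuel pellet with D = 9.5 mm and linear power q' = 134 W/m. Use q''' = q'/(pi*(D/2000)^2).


r = D / 2 / 1000 = 9.5 / 2 / 1000 = 0.00475 m
q''' = q' / (pi * r^2)
q''' = 134 / (pi * 0.00475^2)
q''' = 1.8905e+06 W/m^3

1.8905e+06


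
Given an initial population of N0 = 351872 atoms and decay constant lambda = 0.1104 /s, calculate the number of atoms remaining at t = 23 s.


N = N0 * exp(-lambda * t)
N = 351872 * exp(-0.1104 * 23)
N = 27773

27773


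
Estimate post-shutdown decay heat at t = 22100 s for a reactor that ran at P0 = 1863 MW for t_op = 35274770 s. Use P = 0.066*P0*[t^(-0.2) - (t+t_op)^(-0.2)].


P/P0 = 0.066 * [t^(-0.2) - (t + t_op)^(-0.2)]
P/P0 = 0.066 * [22100^(-0.2) - (22100 + 35274770)^(-0.2)]
P/P0 = 0.066 * [0.1352451 - 0.03093519] = 0.006884454
P = 1863 * 0.006884454 = 12.826 MW

12.826


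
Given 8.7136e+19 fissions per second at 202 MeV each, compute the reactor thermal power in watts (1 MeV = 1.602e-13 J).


P = fission_rate * E_MeV * 1.602e-13
P = 8.7136e+19 * 202 * 1.602e-13
P = 2.8198e+09 W

2.8198e+09


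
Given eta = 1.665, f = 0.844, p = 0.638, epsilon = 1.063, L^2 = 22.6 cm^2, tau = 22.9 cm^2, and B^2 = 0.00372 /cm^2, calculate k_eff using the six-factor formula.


k_inf = eta*f*p*eps = 1.665*0.844*0.638*1.063 = 0.9530389
P_TNL = 1/(1 + L^2*B^2) = 1/(1 + 22.6*0.00372) = 0.9224480
P_FNL = exp(-B^2*tau) = exp(-0.00372*22.9) = 0.9183396
k_eff = k_inf * P_TNL * P_FNL = 0.9530389 * 0.9224480 * 0.9183396
k_eff = 0.80734

0.80734


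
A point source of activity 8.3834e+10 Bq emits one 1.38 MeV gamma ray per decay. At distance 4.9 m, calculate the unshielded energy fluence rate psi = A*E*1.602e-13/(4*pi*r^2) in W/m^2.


psi = A * E * 1.602e-13 / (4*pi*r^2)
psi = 8.3834e+10 * 1.38 * 1.602e-13 / (4*pi*4.9^2)
psi = 6.1427e-05 W/m^2

6.1427e-05


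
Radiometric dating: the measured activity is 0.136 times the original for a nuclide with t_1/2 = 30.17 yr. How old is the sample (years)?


lambda = ln(2) / t_half = ln(2) / 30.17 = 0.02297472 /yr
t = -ln(A/A0) / lambda
t = -ln(0.136) / 0.02297472
t = 86.839 yr

86.839


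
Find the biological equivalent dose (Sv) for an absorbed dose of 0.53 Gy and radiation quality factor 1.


H = D * Q
H = 0.53 * 1
H = 0.53000 Sv

0.53000


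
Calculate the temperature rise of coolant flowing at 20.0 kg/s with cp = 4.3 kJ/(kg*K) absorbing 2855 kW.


dT = Q / (m_dot * cp)
dT = 2855 / (20.0 * 4.3)
dT = 33.198 C

33.198


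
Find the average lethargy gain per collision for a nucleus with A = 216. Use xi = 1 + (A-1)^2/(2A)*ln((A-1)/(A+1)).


xi = 1 + (A-1)^2/(2A) * ln((A-1)/(A+1))
xi = 1 + (216-1)^2/(2*216) * ln((216-1)/(216 +1))
xi = 0.0092307

0.0092307


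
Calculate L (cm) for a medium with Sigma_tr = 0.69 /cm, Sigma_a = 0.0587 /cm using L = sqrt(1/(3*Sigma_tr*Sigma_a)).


D = 1 / (3 * Sigma_tr) = 1 / (3 * 0.69) = 0.4830918 cm
L = sqrt(D / Sigma_a)
L = sqrt(0.4830918 / 0.0587)
L = 2.8688 cm

2.8688


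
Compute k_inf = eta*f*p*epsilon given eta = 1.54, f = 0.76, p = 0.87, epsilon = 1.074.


k_inf = eta * f * p * epsilon
k_inf = 1.54 * 0.76 * 0.87 * 1.074
k_inf = 1.0936

1.0936


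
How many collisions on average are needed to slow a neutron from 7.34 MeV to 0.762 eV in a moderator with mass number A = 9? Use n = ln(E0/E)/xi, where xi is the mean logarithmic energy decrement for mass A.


xi = 1 + (A-1)^2/(2A)*ln((A-1)/(A+1)) = 0.2066007 (for A = 9)
n = ln(E0/E) / xi
n = ln(7.34e6 / 0.762) / 0.2066007
n = ln(9.632546e+06) / 0.2066007 = 77.834

77.834


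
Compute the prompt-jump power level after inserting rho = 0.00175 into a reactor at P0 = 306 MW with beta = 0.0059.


P1/P0 = beta / (beta - rho)
P1/P0 = 0.0059 / (0.0059 - 0.00175) = 1.421687
P1 = 306 * 1.421687 = 435.04 MW

435.04


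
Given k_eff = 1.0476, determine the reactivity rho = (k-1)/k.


rho = (k_eff - 1) / k_eff
rho = (1.0476 - 1) / 1.0476
rho = 0.045437

0.045437


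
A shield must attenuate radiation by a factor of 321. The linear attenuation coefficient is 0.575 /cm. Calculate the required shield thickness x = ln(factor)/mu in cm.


x = ln(factor) / mu
x = ln(321) / 0.575
x = 10.037 cm

10.037
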